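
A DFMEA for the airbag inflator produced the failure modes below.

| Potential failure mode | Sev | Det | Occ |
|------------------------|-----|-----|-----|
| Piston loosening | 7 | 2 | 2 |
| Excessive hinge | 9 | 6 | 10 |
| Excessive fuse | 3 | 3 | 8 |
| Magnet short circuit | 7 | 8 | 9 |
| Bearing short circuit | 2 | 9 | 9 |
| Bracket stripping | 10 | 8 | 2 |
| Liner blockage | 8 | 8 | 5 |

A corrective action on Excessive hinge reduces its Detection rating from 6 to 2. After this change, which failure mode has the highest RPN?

RPN = Severity × Occurrence × Detection:
  Piston loosening: 7 × 2 × 2 = 28
  Excessive hinge: 9 × 10 × 6 = 540
  Excessive fuse: 3 × 8 × 3 = 72
  Magnet short circuit: 7 × 9 × 8 = 504
  Bearing short circuit: 2 × 9 × 9 = 162
  Bracket stripping: 10 × 2 × 8 = 160
  Liner blockage: 8 × 5 × 8 = 320
After action: Excessive hinge → 9 × 10 × 2 = 180.
Revised RPNs: Magnet short circuit=504, Liner blockage=320, Excessive hinge=180, Bearing short circuit=162, Bracket stripping=160, Excessive fuse=72, Piston loosening=28.
Highest is now Magnet short circuit (504).

Magnet short circuit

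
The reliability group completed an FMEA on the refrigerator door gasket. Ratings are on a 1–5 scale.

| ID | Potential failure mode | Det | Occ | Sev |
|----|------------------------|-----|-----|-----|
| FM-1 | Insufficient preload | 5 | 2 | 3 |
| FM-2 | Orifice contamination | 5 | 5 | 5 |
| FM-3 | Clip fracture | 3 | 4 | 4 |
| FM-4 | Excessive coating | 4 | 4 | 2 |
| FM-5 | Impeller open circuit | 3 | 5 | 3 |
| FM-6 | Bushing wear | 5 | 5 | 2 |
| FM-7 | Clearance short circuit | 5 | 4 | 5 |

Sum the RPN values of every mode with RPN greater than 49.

RPN = Severity × Occurrence × Detection:
  FM-1: 3 × 2 × 5 = 30
  FM-2: 5 × 5 × 5 = 125
  FM-3: 4 × 4 × 3 = 48
  FM-4: 2 × 4 × 4 = 32
  FM-5: 3 × 5 × 3 = 45
  FM-6: 2 × 5 × 5 = 50
  FM-7: 5 × 4 × 5 = 100
RPN > 49: FM-2 (125), FM-6 (50), FM-7 (100).
Sum: 125 + 50 + 100 = 275.

275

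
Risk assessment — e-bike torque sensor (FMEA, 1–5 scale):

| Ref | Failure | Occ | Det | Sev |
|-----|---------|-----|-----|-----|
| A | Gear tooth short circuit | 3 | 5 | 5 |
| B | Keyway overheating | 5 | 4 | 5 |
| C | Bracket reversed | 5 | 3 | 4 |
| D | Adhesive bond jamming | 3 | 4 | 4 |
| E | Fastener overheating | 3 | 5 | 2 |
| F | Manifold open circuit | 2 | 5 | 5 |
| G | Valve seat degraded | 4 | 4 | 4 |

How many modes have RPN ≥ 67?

2

RPN = Severity × Occurrence × Detection:
  A: 5 × 3 × 5 = 75
  B: 5 × 5 × 4 = 100
  C: 4 × 5 × 3 = 60
  D: 4 × 3 × 4 = 48
  E: 2 × 3 × 5 = 30
  F: 5 × 2 × 5 = 50
  G: 4 × 4 × 4 = 64
Modes with RPN ≥ 67: A (75), B (100) → 2.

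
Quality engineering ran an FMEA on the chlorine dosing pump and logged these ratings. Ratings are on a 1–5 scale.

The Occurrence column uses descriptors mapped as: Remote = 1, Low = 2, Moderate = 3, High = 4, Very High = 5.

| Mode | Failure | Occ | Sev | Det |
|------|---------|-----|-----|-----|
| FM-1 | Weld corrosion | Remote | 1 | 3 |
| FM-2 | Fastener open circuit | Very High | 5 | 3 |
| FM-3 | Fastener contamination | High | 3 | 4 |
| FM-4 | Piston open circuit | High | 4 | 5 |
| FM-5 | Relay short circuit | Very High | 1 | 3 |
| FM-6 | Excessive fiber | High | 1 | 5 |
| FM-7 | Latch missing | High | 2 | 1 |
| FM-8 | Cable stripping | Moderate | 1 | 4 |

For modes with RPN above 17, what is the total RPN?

RPN = Severity × Occurrence × Detection:
  FM-1: 1 × 1 × 3 = 3
  FM-2: 5 × 5 × 3 = 75
  FM-3: 3 × 4 × 4 = 48
  FM-4: 4 × 4 × 5 = 80
  FM-5: 1 × 5 × 3 = 15
  FM-6: 1 × 4 × 5 = 20
  FM-7: 2 × 4 × 1 = 8
  FM-8: 1 × 3 × 4 = 12
RPN > 17: FM-2 (75), FM-3 (48), FM-4 (80), FM-6 (20).
Sum: 75 + 48 + 80 + 20 = 223.

223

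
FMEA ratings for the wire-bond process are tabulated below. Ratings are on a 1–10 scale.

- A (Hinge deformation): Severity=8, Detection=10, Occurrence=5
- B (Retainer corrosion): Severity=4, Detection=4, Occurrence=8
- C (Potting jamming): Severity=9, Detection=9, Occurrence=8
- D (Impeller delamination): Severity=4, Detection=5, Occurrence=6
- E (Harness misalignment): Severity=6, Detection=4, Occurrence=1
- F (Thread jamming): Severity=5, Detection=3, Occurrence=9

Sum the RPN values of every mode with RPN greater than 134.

1183

RPN = Severity × Occurrence × Detection:
  A: 8 × 5 × 10 = 400
  B: 4 × 8 × 4 = 128
  C: 9 × 8 × 9 = 648
  D: 4 × 6 × 5 = 120
  E: 6 × 1 × 4 = 24
  F: 5 × 9 × 3 = 135
RPN > 134: A (400), C (648), F (135).
Sum: 400 + 648 + 135 = 1183.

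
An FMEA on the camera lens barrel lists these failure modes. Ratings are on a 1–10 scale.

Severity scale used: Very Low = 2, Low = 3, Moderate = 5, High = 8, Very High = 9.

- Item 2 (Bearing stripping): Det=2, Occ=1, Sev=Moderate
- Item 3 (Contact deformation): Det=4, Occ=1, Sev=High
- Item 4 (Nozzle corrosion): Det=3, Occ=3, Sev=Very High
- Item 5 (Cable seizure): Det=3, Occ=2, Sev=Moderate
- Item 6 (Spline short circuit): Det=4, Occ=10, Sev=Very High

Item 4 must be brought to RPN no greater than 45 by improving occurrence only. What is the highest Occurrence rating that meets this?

Item 4: S=9, O=3, D=3 → current RPN = 81.
Fixed product = 27. Need 27 × O ≤ 45, so O ≤ 45/27 = 1.67.
Maximum integer Occurrence rating = 1 (gives RPN 27; O=2 would give 54 > 45).

1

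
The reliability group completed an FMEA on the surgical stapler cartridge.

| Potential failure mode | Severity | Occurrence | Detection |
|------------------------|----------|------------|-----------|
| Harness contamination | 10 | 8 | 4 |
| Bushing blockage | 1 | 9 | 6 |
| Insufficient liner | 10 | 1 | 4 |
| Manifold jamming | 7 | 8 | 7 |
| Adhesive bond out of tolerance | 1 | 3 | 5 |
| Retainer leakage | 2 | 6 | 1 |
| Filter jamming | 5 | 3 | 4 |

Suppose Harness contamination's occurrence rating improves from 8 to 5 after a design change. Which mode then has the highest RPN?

Manifold jamming

RPN = Severity × Occurrence × Detection:
  Harness contamination: 10 × 8 × 4 = 320
  Bushing blockage: 1 × 9 × 6 = 54
  Insufficient liner: 10 × 1 × 4 = 40
  Manifold jamming: 7 × 8 × 7 = 392
  Adhesive bond out of tolerance: 1 × 3 × 5 = 15
  Retainer leakage: 2 × 6 × 1 = 12
  Filter jamming: 5 × 3 × 4 = 60
After action: Harness contamination → 10 × 5 × 4 = 200.
Revised RPNs: Manifold jamming=392, Harness contamination=200, Filter jamming=60, Bushing blockage=54, Insufficient liner=40, Adhesive bond out of tolerance=15, Retainer leakage=12.
Highest is now Manifold jamming (392).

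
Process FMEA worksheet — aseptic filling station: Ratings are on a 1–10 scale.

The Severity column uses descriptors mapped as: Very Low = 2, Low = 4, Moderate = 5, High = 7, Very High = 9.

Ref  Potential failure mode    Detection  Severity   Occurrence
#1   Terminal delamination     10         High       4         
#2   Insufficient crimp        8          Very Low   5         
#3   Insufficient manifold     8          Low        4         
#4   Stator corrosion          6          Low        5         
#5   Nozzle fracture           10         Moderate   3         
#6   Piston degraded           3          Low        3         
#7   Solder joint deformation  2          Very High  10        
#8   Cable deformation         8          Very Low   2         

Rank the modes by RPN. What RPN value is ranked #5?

120

RPN = Severity × Occurrence × Detection:
  #1: 7 × 4 × 10 = 280
  #2: 2 × 5 × 8 = 80
  #3: 4 × 4 × 8 = 128
  #4: 4 × 5 × 6 = 120
  #5: 5 × 3 × 10 = 150
  #6: 4 × 3 × 3 = 36
  #7: 9 × 10 × 2 = 180
  #8: 2 × 2 × 8 = 32
Sorted descending: 280, 180, 150, 128, 120, 80, 36, 32.
The fifth-highest RPN is 120 (#4).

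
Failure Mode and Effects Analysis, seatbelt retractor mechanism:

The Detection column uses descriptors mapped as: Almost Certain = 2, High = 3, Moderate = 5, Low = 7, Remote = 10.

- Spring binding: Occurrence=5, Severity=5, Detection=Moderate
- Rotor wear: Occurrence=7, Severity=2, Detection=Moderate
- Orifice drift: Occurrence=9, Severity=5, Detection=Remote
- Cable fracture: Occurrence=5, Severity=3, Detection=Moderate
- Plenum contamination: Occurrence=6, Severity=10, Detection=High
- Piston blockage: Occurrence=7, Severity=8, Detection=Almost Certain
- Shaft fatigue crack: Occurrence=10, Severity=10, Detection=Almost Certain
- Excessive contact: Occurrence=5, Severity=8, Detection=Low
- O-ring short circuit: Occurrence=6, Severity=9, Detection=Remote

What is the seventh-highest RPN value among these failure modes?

RPN = Severity × Occurrence × Detection:
  Spring binding: 5 × 5 × 5 = 125
  Rotor wear: 2 × 7 × 5 = 70
  Orifice drift: 5 × 9 × 10 = 450
  Cable fracture: 3 × 5 × 5 = 75
  Plenum contamination: 10 × 6 × 3 = 180
  Piston blockage: 8 × 7 × 2 = 112
  Shaft fatigue crack: 10 × 10 × 2 = 200
  Excessive contact: 8 × 5 × 7 = 280
  O-ring short circuit: 9 × 6 × 10 = 540
Sorted descending: 540, 450, 280, 200, 180, 125, 112, 75, 70.
The seventh-highest RPN is 112 (Piston blockage).

112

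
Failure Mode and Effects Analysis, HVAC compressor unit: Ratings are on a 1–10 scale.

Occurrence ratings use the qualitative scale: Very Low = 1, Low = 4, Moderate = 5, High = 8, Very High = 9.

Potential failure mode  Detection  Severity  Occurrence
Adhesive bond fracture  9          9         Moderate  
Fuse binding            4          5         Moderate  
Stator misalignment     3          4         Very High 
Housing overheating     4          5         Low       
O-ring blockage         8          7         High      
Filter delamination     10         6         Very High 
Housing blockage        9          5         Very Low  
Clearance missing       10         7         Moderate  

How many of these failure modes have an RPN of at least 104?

RPN = Severity × Occurrence × Detection:
  Adhesive bond fracture: 9 × 5 × 9 = 405
  Fuse binding: 5 × 5 × 4 = 100
  Stator misalignment: 4 × 9 × 3 = 108
  Housing overheating: 5 × 4 × 4 = 80
  O-ring blockage: 7 × 8 × 8 = 448
  Filter delamination: 6 × 9 × 10 = 540
  Housing blockage: 5 × 1 × 9 = 45
  Clearance missing: 7 × 5 × 10 = 350
Modes with RPN ≥ 104: Adhesive bond fracture (405), Stator misalignment (108), O-ring blockage (448), Filter delamination (540), Clearance missing (350) → 5.

5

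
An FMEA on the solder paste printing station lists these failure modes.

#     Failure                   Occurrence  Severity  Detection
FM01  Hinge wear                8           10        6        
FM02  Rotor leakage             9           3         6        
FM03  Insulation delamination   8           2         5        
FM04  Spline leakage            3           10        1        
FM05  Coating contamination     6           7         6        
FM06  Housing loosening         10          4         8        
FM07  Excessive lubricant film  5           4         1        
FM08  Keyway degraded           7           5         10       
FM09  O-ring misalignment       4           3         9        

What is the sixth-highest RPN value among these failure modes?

108

RPN = Severity × Occurrence × Detection:
  FM01: 10 × 8 × 6 = 480
  FM02: 3 × 9 × 6 = 162
  FM03: 2 × 8 × 5 = 80
  FM04: 10 × 3 × 1 = 30
  FM05: 7 × 6 × 6 = 252
  FM06: 4 × 10 × 8 = 320
  FM07: 4 × 5 × 1 = 20
  FM08: 5 × 7 × 10 = 350
  FM09: 3 × 4 × 9 = 108
Sorted descending: 480, 350, 320, 252, 162, 108, 80, 30, 20.
The sixth-highest RPN is 108 (FM09).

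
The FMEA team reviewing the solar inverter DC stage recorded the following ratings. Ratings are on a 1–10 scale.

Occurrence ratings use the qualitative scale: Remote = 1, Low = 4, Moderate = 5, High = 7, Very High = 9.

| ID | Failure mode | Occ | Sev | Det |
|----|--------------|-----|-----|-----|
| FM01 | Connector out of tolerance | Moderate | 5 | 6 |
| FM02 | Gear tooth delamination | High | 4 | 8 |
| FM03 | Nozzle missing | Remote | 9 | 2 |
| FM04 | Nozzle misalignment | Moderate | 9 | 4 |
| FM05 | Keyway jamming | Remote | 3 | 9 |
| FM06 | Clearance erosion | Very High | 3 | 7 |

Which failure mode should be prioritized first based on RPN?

RPN = Severity × Occurrence × Detection:
  FM01: 5 × 5 × 6 = 150
  FM02: 4 × 7 × 8 = 224
  FM03: 9 × 1 × 2 = 18
  FM04: 9 × 5 × 4 = 180
  FM05: 3 × 1 × 9 = 27
  FM06: 3 × 9 × 7 = 189
Highest RPN is 224 → FM02.

FM02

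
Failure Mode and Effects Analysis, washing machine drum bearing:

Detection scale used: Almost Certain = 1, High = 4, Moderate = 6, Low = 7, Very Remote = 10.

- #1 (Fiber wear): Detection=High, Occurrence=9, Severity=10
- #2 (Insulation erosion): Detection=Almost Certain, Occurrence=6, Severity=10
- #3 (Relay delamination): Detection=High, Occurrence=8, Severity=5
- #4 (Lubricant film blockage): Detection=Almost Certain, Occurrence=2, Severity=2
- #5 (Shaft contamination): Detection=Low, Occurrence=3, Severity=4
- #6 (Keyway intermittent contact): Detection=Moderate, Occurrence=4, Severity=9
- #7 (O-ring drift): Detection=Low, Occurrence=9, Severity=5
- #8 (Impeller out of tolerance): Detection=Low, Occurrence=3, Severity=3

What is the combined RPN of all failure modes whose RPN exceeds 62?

RPN = Severity × Occurrence × Detection:
  #1: 10 × 9 × 4 = 360
  #2: 10 × 6 × 1 = 60
  #3: 5 × 8 × 4 = 160
  #4: 2 × 2 × 1 = 4
  #5: 4 × 3 × 7 = 84
  #6: 9 × 4 × 6 = 216
  #7: 5 × 9 × 7 = 315
  #8: 3 × 3 × 7 = 63
RPN > 62: #1 (360), #3 (160), #5 (84), #6 (216), #7 (315), #8 (63).
Sum: 360 + 160 + 84 + 216 + 315 + 63 = 1198.

1198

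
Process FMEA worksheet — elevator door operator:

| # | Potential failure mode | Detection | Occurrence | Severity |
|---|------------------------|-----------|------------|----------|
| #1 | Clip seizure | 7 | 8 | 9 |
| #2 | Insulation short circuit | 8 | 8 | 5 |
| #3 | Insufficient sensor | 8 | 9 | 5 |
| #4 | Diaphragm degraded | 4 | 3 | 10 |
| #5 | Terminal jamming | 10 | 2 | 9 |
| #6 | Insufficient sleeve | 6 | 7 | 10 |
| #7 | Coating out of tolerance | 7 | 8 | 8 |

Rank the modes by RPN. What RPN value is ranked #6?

180

RPN = Severity × Occurrence × Detection:
  #1: 9 × 8 × 7 = 504
  #2: 5 × 8 × 8 = 320
  #3: 5 × 9 × 8 = 360
  #4: 10 × 3 × 4 = 120
  #5: 9 × 2 × 10 = 180
  #6: 10 × 7 × 6 = 420
  #7: 8 × 8 × 7 = 448
Sorted descending: 504, 448, 420, 360, 320, 180, 120.
The sixth-highest RPN is 180 (#5).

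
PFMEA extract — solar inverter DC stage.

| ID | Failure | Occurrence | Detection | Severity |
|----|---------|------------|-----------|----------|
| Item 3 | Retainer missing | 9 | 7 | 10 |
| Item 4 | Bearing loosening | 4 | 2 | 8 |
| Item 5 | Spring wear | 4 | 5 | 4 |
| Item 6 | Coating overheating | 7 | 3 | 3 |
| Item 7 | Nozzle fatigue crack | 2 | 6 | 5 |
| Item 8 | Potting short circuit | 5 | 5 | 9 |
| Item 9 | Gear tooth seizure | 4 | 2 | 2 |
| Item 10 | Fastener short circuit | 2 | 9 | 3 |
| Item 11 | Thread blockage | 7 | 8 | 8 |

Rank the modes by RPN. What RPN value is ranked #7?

60

RPN = Severity × Occurrence × Detection:
  Item 3: 10 × 9 × 7 = 630
  Item 4: 8 × 4 × 2 = 64
  Item 5: 4 × 4 × 5 = 80
  Item 6: 3 × 7 × 3 = 63
  Item 7: 5 × 2 × 6 = 60
  Item 8: 9 × 5 × 5 = 225
  Item 9: 2 × 4 × 2 = 16
  Item 10: 3 × 2 × 9 = 54
  Item 11: 8 × 7 × 8 = 448
Sorted descending: 630, 448, 225, 80, 64, 63, 60, 54, 16.
The seventh-highest RPN is 60 (Item 7).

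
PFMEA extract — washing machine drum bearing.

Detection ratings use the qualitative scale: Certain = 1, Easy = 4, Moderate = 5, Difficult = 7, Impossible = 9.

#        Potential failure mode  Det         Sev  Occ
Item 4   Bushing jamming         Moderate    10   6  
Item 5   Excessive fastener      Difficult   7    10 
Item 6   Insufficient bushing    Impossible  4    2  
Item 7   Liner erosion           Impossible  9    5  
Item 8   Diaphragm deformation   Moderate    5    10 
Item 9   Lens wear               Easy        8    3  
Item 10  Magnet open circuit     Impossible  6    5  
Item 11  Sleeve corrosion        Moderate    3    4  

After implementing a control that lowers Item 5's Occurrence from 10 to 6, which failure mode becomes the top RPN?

RPN = Severity × Occurrence × Detection:
  Item 4: 10 × 6 × 5 = 300
  Item 5: 7 × 10 × 7 = 490
  Item 6: 4 × 2 × 9 = 72
  Item 7: 9 × 5 × 9 = 405
  Item 8: 5 × 10 × 5 = 250
  Item 9: 8 × 3 × 4 = 96
  Item 10: 6 × 5 × 9 = 270
  Item 11: 3 × 4 × 5 = 60
After action: Item 5 → 7 × 6 × 7 = 294.
Revised RPNs: Item 7=405, Item 4=300, Item 5=294, Item 10=270, Item 8=250, Item 9=96, Item 6=72, Item 11=60.
Highest is now Item 7 (405).

Item 7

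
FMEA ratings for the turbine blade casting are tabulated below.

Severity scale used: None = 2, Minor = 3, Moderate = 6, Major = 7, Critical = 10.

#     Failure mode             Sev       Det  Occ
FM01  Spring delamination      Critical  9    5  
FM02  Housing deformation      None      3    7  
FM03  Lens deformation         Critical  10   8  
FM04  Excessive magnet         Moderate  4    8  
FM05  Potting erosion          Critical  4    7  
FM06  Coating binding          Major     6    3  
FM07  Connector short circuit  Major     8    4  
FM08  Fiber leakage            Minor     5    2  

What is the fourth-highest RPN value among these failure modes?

224

RPN = Severity × Occurrence × Detection:
  FM01: 10 × 5 × 9 = 450
  FM02: 2 × 7 × 3 = 42
  FM03: 10 × 8 × 10 = 800
  FM04: 6 × 8 × 4 = 192
  FM05: 10 × 7 × 4 = 280
  FM06: 7 × 3 × 6 = 126
  FM07: 7 × 4 × 8 = 224
  FM08: 3 × 2 × 5 = 30
Sorted descending: 800, 450, 280, 224, 192, 126, 42, 30.
The fourth-highest RPN is 224 (FM07).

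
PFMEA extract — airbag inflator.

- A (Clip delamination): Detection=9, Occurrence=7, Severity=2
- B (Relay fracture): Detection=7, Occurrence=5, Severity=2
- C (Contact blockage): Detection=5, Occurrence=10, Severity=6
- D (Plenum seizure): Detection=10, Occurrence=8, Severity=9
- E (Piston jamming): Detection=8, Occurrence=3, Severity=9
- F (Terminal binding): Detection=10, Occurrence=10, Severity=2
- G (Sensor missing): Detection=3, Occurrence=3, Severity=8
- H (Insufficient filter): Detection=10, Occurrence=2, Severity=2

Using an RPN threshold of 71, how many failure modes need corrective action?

RPN = Severity × Occurrence × Detection:
  A: 2 × 7 × 9 = 126
  B: 2 × 5 × 7 = 70
  C: 6 × 10 × 5 = 300
  D: 9 × 8 × 10 = 720
  E: 9 × 3 × 8 = 216
  F: 2 × 10 × 10 = 200
  G: 8 × 3 × 3 = 72
  H: 2 × 2 × 10 = 40
Modes with RPN ≥ 71: A (126), C (300), D (720), E (216), F (200), G (72) → 6.

6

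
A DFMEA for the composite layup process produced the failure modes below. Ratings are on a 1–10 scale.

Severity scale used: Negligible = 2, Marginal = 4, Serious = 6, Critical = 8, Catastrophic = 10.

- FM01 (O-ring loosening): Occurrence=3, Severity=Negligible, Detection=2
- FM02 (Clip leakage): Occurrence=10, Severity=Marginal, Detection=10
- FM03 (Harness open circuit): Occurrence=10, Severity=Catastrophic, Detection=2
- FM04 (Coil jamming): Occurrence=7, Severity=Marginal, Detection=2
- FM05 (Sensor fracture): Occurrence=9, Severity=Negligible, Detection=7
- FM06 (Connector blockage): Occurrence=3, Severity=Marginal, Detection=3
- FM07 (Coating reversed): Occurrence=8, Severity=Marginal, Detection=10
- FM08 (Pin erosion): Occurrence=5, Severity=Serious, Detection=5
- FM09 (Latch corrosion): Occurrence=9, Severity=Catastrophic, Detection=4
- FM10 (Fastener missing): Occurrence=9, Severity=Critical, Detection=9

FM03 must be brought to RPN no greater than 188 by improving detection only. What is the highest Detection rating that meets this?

FM03: S=10, O=10, D=2 → current RPN = 200.
Fixed product = 100. Need 100 × D ≤ 188, so D ≤ 188/100 = 1.88.
Maximum integer Detection rating = 1 (gives RPN 100; D=2 would give 200 > 188).

1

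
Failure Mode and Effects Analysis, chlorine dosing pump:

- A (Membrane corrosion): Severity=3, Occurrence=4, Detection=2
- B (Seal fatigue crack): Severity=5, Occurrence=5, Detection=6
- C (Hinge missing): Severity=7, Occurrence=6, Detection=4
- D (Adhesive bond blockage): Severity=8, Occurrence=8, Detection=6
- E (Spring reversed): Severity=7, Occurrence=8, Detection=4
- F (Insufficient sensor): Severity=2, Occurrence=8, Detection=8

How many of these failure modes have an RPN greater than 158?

RPN = Severity × Occurrence × Detection:
  A: 3 × 4 × 2 = 24
  B: 5 × 5 × 6 = 150
  C: 7 × 6 × 4 = 168
  D: 8 × 8 × 6 = 384
  E: 7 × 8 × 4 = 224
  F: 2 × 8 × 8 = 128
Modes with RPN > 158: C (168), D (384), E (224) → 3.

3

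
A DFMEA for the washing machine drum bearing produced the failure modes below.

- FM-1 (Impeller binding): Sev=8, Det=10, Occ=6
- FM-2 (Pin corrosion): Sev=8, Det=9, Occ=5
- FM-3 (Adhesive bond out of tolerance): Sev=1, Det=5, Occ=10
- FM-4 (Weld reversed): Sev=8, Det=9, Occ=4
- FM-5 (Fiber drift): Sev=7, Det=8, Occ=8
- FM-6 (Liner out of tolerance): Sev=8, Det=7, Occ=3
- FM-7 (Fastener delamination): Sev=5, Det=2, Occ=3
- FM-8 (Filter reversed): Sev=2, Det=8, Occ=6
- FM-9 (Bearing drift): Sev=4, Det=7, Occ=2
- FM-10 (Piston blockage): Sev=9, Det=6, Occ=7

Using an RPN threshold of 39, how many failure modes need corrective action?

9

RPN = Severity × Occurrence × Detection:
  FM-1: 8 × 6 × 10 = 480
  FM-2: 8 × 5 × 9 = 360
  FM-3: 1 × 10 × 5 = 50
  FM-4: 8 × 4 × 9 = 288
  FM-5: 7 × 8 × 8 = 448
  FM-6: 8 × 3 × 7 = 168
  FM-7: 5 × 3 × 2 = 30
  FM-8: 2 × 6 × 8 = 96
  FM-9: 4 × 2 × 7 = 56
  FM-10: 9 × 7 × 6 = 378
Modes with RPN ≥ 39: FM-1 (480), FM-2 (360), FM-3 (50), FM-4 (288), FM-5 (448), FM-6 (168), FM-8 (96), FM-9 (56), FM-10 (378) → 9.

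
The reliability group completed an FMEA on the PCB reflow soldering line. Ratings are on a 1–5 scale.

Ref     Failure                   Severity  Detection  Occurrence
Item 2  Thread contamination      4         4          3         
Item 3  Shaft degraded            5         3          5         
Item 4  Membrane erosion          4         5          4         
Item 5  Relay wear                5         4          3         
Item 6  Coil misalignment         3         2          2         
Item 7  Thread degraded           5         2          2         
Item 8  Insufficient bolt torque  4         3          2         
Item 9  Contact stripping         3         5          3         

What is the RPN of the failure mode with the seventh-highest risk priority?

RPN = Severity × Occurrence × Detection:
  Item 2: 4 × 3 × 4 = 48
  Item 3: 5 × 5 × 3 = 75
  Item 4: 4 × 4 × 5 = 80
  Item 5: 5 × 3 × 4 = 60
  Item 6: 3 × 2 × 2 = 12
  Item 7: 5 × 2 × 2 = 20
  Item 8: 4 × 2 × 3 = 24
  Item 9: 3 × 3 × 5 = 45
Sorted descending: 80, 75, 60, 48, 45, 24, 20, 12.
The seventh-highest RPN is 20 (Item 7).

20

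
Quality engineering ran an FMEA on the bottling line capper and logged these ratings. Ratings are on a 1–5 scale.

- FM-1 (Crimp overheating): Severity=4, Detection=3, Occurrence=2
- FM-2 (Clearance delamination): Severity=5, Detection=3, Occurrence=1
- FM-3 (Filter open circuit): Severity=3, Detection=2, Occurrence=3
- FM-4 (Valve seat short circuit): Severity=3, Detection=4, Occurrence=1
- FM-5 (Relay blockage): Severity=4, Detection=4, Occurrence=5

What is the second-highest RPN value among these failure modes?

RPN = Severity × Occurrence × Detection:
  FM-1: 4 × 2 × 3 = 24
  FM-2: 5 × 1 × 3 = 15
  FM-3: 3 × 3 × 2 = 18
  FM-4: 3 × 1 × 4 = 12
  FM-5: 4 × 5 × 4 = 80
Sorted descending: 80, 24, 18, 15, 12.
The second-highest RPN is 24 (FM-1).

24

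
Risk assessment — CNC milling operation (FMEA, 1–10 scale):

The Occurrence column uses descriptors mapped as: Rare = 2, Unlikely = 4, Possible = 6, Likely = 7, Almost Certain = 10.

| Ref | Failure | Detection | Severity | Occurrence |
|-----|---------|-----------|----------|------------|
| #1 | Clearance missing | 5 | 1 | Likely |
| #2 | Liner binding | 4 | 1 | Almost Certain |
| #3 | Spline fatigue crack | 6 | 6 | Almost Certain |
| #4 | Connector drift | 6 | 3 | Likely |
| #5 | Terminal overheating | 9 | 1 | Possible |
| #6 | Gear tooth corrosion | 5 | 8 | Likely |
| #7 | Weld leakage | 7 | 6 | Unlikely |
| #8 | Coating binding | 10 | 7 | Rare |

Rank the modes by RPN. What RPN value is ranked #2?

RPN = Severity × Occurrence × Detection:
  #1: 1 × 7 × 5 = 35
  #2: 1 × 10 × 4 = 40
  #3: 6 × 10 × 6 = 360
  #4: 3 × 7 × 6 = 126
  #5: 1 × 6 × 9 = 54
  #6: 8 × 7 × 5 = 280
  #7: 6 × 4 × 7 = 168
  #8: 7 × 2 × 10 = 140
Sorted descending: 360, 280, 168, 140, 126, 54, 40, 35.
The second-highest RPN is 280 (#6).

280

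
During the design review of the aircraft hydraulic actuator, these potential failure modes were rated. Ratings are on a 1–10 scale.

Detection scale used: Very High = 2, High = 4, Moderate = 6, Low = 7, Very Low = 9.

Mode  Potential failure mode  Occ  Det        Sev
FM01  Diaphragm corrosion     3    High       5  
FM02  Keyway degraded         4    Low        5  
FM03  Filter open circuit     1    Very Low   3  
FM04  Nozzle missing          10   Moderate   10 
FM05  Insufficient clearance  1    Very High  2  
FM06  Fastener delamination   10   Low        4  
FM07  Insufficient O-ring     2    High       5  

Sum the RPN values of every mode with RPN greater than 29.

RPN = Severity × Occurrence × Detection:
  FM01: 5 × 3 × 4 = 60
  FM02: 5 × 4 × 7 = 140
  FM03: 3 × 1 × 9 = 27
  FM04: 10 × 10 × 6 = 600
  FM05: 2 × 1 × 2 = 4
  FM06: 4 × 10 × 7 = 280
  FM07: 5 × 2 × 4 = 40
RPN > 29: FM01 (60), FM02 (140), FM04 (600), FM06 (280), FM07 (40).
Sum: 60 + 140 + 600 + 280 + 40 = 1120.

1120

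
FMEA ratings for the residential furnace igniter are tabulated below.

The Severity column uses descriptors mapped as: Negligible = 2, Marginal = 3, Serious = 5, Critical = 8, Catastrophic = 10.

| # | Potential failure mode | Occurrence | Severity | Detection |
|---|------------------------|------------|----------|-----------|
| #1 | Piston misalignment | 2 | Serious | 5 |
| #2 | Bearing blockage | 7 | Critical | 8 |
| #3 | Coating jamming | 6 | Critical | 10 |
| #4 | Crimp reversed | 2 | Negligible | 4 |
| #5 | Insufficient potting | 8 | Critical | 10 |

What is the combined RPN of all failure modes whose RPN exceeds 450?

1120

RPN = Severity × Occurrence × Detection:
  #1: 5 × 2 × 5 = 50
  #2: 8 × 7 × 8 = 448
  #3: 8 × 6 × 10 = 480
  #4: 2 × 2 × 4 = 16
  #5: 8 × 8 × 10 = 640
RPN > 450: #3 (480), #5 (640).
Sum: 480 + 640 = 1120.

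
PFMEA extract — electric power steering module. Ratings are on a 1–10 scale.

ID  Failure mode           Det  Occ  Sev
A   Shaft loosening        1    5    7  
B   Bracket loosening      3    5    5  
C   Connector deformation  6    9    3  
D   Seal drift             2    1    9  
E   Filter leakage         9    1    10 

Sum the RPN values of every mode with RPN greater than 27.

362

RPN = Severity × Occurrence × Detection:
  A: 7 × 5 × 1 = 35
  B: 5 × 5 × 3 = 75
  C: 3 × 9 × 6 = 162
  D: 9 × 1 × 2 = 18
  E: 10 × 1 × 9 = 90
RPN > 27: A (35), B (75), C (162), E (90).
Sum: 35 + 75 + 162 + 90 = 362.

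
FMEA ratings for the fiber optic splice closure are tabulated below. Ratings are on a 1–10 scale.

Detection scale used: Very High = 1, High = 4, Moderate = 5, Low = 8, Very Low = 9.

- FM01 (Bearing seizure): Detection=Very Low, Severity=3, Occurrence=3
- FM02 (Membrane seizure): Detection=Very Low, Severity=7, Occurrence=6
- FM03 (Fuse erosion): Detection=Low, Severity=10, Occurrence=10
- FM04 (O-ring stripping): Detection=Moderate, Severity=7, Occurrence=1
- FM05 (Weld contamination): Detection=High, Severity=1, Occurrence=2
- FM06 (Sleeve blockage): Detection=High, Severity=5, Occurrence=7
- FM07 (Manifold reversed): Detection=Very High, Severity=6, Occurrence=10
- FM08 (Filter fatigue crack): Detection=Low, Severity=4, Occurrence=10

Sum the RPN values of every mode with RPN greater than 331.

1178

RPN = Severity × Occurrence × Detection:
  FM01: 3 × 3 × 9 = 81
  FM02: 7 × 6 × 9 = 378
  FM03: 10 × 10 × 8 = 800
  FM04: 7 × 1 × 5 = 35
  FM05: 1 × 2 × 4 = 8
  FM06: 5 × 7 × 4 = 140
  FM07: 6 × 10 × 1 = 60
  FM08: 4 × 10 × 8 = 320
RPN > 331: FM02 (378), FM03 (800).
Sum: 378 + 800 = 1178.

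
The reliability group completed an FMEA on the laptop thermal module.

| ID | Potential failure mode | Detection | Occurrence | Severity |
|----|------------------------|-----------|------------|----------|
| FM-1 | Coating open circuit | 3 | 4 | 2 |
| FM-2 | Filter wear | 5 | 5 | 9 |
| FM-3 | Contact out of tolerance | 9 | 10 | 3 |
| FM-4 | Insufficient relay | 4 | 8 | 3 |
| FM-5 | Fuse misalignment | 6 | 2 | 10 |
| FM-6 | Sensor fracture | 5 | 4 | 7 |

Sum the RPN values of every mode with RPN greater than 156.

RPN = Severity × Occurrence × Detection:
  FM-1: 2 × 4 × 3 = 24
  FM-2: 9 × 5 × 5 = 225
  FM-3: 3 × 10 × 9 = 270
  FM-4: 3 × 8 × 4 = 96
  FM-5: 10 × 2 × 6 = 120
  FM-6: 7 × 4 × 5 = 140
RPN > 156: FM-2 (225), FM-3 (270).
Sum: 225 + 270 = 495.

495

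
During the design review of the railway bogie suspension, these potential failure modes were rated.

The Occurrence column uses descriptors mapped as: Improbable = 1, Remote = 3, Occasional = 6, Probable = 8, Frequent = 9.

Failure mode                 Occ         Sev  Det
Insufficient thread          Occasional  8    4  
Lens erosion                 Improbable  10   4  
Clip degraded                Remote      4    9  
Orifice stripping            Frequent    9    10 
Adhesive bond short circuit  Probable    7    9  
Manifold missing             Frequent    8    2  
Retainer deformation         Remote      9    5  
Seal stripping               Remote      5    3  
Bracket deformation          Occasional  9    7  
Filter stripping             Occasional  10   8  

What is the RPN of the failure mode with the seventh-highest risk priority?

135

RPN = Severity × Occurrence × Detection:
  Insufficient thread: 8 × 6 × 4 = 192
  Lens erosion: 10 × 1 × 4 = 40
  Clip degraded: 4 × 3 × 9 = 108
  Orifice stripping: 9 × 9 × 10 = 810
  Adhesive bond short circuit: 7 × 8 × 9 = 504
  Manifold missing: 8 × 9 × 2 = 144
  Retainer deformation: 9 × 3 × 5 = 135
  Seal stripping: 5 × 3 × 3 = 45
  Bracket deformation: 9 × 6 × 7 = 378
  Filter stripping: 10 × 6 × 8 = 480
Sorted descending: 810, 504, 480, 378, 192, 144, 135, 108, 45, 40.
The seventh-highest RPN is 135 (Retainer deformation).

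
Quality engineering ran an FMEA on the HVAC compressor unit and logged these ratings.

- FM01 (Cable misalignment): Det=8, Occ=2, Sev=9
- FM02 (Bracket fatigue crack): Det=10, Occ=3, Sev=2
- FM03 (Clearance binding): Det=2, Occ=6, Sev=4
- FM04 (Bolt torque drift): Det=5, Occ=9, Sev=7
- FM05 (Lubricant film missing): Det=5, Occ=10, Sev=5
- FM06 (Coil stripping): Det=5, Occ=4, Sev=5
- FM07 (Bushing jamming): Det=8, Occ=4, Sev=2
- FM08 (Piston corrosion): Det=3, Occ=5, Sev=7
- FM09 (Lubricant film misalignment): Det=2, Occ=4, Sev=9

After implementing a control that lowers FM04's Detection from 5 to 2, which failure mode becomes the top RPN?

FM05

RPN = Severity × Occurrence × Detection:
  FM01: 9 × 2 × 8 = 144
  FM02: 2 × 3 × 10 = 60
  FM03: 4 × 6 × 2 = 48
  FM04: 7 × 9 × 5 = 315
  FM05: 5 × 10 × 5 = 250
  FM06: 5 × 4 × 5 = 100
  FM07: 2 × 4 × 8 = 64
  FM08: 7 × 5 × 3 = 105
  FM09: 9 × 4 × 2 = 72
After action: FM04 → 7 × 9 × 2 = 126.
Revised RPNs: FM05=250, FM01=144, FM04=126, FM08=105, FM06=100, FM09=72, FM07=64, FM02=60, FM03=48.
Highest is now FM05 (250).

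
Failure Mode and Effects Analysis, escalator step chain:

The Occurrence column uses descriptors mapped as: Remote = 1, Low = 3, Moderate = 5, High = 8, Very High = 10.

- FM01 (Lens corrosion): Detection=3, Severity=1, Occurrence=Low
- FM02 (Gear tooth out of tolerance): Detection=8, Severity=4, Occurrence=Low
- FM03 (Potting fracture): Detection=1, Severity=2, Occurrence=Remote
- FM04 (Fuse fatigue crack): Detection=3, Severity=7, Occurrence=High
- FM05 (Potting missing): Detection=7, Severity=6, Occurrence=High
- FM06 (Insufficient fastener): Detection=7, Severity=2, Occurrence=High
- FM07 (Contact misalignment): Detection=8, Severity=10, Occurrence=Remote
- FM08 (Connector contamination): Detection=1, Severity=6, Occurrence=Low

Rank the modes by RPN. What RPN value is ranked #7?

9

RPN = Severity × Occurrence × Detection:
  FM01: 1 × 3 × 3 = 9
  FM02: 4 × 3 × 8 = 96
  FM03: 2 × 1 × 1 = 2
  FM04: 7 × 8 × 3 = 168
  FM05: 6 × 8 × 7 = 336
  FM06: 2 × 8 × 7 = 112
  FM07: 10 × 1 × 8 = 80
  FM08: 6 × 3 × 1 = 18
Sorted descending: 336, 168, 112, 96, 80, 18, 9, 2.
The seventh-highest RPN is 9 (FM01).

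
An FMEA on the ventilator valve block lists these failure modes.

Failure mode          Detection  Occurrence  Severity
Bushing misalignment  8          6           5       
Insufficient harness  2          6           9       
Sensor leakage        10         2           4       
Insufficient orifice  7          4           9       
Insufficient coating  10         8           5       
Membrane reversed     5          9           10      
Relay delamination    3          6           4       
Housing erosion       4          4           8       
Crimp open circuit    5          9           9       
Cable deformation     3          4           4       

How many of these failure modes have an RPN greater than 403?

2

RPN = Severity × Occurrence × Detection:
  Bushing misalignment: 5 × 6 × 8 = 240
  Insufficient harness: 9 × 6 × 2 = 108
  Sensor leakage: 4 × 2 × 10 = 80
  Insufficient orifice: 9 × 4 × 7 = 252
  Insufficient coating: 5 × 8 × 10 = 400
  Membrane reversed: 10 × 9 × 5 = 450
  Relay delamination: 4 × 6 × 3 = 72
  Housing erosion: 8 × 4 × 4 = 128
  Crimp open circuit: 9 × 9 × 5 = 405
  Cable deformation: 4 × 4 × 3 = 48
Modes with RPN > 403: Membrane reversed (450), Crimp open circuit (405) → 2.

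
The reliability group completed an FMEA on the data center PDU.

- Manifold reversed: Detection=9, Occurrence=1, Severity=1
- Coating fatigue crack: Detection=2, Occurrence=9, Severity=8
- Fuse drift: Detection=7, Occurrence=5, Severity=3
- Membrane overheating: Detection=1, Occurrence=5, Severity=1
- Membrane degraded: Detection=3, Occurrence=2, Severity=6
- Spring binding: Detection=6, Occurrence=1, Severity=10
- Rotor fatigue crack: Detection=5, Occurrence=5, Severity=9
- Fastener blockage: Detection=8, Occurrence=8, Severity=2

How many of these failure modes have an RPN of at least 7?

7

RPN = Severity × Occurrence × Detection:
  Manifold reversed: 1 × 1 × 9 = 9
  Coating fatigue crack: 8 × 9 × 2 = 144
  Fuse drift: 3 × 5 × 7 = 105
  Membrane overheating: 1 × 5 × 1 = 5
  Membrane degraded: 6 × 2 × 3 = 36
  Spring binding: 10 × 1 × 6 = 60
  Rotor fatigue crack: 9 × 5 × 5 = 225
  Fastener blockage: 2 × 8 × 8 = 128
Modes with RPN ≥ 7: Manifold reversed (9), Coating fatigue crack (144), Fuse drift (105), Membrane degraded (36), Spring binding (60), Rotor fatigue crack (225), Fastener blockage (128) → 7.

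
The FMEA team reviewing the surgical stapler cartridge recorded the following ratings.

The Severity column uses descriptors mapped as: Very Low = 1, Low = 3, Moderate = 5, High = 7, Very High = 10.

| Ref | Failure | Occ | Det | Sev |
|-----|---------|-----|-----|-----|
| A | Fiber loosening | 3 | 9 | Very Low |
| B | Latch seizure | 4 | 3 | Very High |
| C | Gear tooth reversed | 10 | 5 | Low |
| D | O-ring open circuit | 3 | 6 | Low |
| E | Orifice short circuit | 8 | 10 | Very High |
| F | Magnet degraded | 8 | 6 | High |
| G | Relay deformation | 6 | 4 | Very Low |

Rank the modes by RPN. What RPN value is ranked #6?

27

RPN = Severity × Occurrence × Detection:
  A: 1 × 3 × 9 = 27
  B: 10 × 4 × 3 = 120
  C: 3 × 10 × 5 = 150
  D: 3 × 3 × 6 = 54
  E: 10 × 8 × 10 = 800
  F: 7 × 8 × 6 = 336
  G: 1 × 6 × 4 = 24
Sorted descending: 800, 336, 150, 120, 54, 27, 24.
The sixth-highest RPN is 27 (A).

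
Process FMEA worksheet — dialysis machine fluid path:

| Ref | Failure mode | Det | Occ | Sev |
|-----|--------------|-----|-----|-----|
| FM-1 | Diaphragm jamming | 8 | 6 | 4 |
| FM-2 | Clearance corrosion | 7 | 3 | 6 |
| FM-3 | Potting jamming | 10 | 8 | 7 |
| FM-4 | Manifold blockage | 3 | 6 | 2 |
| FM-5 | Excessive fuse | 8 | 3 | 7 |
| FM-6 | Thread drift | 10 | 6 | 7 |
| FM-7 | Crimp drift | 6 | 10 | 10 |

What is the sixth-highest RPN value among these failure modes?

RPN = Severity × Occurrence × Detection:
  FM-1: 4 × 6 × 8 = 192
  FM-2: 6 × 3 × 7 = 126
  FM-3: 7 × 8 × 10 = 560
  FM-4: 2 × 6 × 3 = 36
  FM-5: 7 × 3 × 8 = 168
  FM-6: 7 × 6 × 10 = 420
  FM-7: 10 × 10 × 6 = 600
Sorted descending: 600, 560, 420, 192, 168, 126, 36.
The sixth-highest RPN is 126 (FM-2).

126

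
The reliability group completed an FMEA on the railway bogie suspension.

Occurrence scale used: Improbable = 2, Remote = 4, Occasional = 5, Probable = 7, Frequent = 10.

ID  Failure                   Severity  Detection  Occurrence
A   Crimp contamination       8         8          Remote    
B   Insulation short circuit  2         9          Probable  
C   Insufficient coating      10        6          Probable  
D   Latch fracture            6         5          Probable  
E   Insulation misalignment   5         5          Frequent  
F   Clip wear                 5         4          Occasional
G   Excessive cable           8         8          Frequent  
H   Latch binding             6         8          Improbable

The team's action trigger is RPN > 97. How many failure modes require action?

RPN = Severity × Occurrence × Detection:
  A: 8 × 4 × 8 = 256
  B: 2 × 7 × 9 = 126
  C: 10 × 7 × 6 = 420
  D: 6 × 7 × 5 = 210
  E: 5 × 10 × 5 = 250
  F: 5 × 5 × 4 = 100
  G: 8 × 10 × 8 = 640
  H: 6 × 2 × 8 = 96
Modes with RPN > 97: A (256), B (126), C (420), D (210), E (250), F (100), G (640) → 7.

7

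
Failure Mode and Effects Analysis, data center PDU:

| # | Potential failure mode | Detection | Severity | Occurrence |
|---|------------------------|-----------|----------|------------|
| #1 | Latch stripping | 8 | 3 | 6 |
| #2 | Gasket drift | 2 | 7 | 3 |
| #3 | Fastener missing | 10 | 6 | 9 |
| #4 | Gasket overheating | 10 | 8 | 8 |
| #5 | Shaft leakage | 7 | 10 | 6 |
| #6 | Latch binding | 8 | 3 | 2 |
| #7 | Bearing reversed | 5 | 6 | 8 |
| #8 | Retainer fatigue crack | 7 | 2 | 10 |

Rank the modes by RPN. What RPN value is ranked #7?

RPN = Severity × Occurrence × Detection:
  #1: 3 × 6 × 8 = 144
  #2: 7 × 3 × 2 = 42
  #3: 6 × 9 × 10 = 540
  #4: 8 × 8 × 10 = 640
  #5: 10 × 6 × 7 = 420
  #6: 3 × 2 × 8 = 48
  #7: 6 × 8 × 5 = 240
  #8: 2 × 10 × 7 = 140
Sorted descending: 640, 540, 420, 240, 144, 140, 48, 42.
The seventh-highest RPN is 48 (#6).

48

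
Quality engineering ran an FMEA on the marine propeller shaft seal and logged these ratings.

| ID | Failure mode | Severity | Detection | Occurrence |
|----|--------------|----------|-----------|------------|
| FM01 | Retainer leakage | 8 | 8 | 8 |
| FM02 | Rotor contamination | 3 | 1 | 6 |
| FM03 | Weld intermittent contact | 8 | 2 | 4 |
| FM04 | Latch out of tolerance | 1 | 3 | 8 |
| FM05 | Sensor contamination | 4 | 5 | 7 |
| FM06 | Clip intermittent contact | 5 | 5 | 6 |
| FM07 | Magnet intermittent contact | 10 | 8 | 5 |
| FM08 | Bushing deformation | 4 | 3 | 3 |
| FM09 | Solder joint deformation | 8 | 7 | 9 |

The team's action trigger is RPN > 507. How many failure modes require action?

1

RPN = Severity × Occurrence × Detection:
  FM01: 8 × 8 × 8 = 512
  FM02: 3 × 6 × 1 = 18
  FM03: 8 × 4 × 2 = 64
  FM04: 1 × 8 × 3 = 24
  FM05: 4 × 7 × 5 = 140
  FM06: 5 × 6 × 5 = 150
  FM07: 10 × 5 × 8 = 400
  FM08: 4 × 3 × 3 = 36
  FM09: 8 × 9 × 7 = 504
Modes with RPN > 507: FM01 (512) → 1.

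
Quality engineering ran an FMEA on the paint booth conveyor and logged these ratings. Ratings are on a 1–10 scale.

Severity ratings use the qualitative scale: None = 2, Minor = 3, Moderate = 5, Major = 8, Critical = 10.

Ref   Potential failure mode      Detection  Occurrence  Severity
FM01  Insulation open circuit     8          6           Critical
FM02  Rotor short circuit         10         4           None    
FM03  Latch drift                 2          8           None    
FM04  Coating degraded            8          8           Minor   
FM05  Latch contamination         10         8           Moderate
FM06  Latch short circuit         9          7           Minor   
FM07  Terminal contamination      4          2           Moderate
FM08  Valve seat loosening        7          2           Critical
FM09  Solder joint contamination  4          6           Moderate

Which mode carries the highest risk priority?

RPN = Severity × Occurrence × Detection:
  FM01: 10 × 6 × 8 = 480
  FM02: 2 × 4 × 10 = 80
  FM03: 2 × 8 × 2 = 32
  FM04: 3 × 8 × 8 = 192
  FM05: 5 × 8 × 10 = 400
  FM06: 3 × 7 × 9 = 189
  FM07: 5 × 2 × 4 = 40
  FM08: 10 × 2 × 7 = 140
  FM09: 5 × 6 × 4 = 120
Highest RPN is 480 → FM01.

FM01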